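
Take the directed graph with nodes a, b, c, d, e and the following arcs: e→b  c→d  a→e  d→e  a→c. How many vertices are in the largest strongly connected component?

{e} is an SCC by itself.
{d} is an SCC by itself.
{b} is an SCC by itself.
{c} is an SCC by itself.
{a} is an SCC by itself.
The largest has 1 vertex.

1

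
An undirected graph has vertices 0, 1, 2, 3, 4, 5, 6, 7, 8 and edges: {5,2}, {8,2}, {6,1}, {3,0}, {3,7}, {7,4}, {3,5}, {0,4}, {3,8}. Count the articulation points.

Removing 3 increases the component count from 2 to 3, so 3 is a cut vertex.
By contrast removing 1 leaves 2 components; it is not a cut vertex. No other vertex is a cut vertex either.

1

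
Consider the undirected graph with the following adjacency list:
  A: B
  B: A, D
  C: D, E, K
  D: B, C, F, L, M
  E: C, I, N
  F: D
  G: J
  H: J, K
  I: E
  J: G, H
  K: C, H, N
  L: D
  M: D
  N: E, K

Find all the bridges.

A-B, B-D, C-D, D-F, D-L, D-M, E-I, G-J, H-J, H-K

The edges on the cycle C-K-N-E-C are not bridges since each lies on that cycle.
But removing D-B disconnects D from B; removing K-H disconnects K from H; removing D-F disconnects D from F; removing E-I disconnects E from I — these are bridges.
In total 10 edges are bridges.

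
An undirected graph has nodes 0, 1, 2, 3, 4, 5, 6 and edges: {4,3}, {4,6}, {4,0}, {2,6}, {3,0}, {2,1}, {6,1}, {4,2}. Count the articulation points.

1

Removing 4 increases the component count from 2 to 3, so 4 is a cut vertex.
By contrast removing 2 leaves 2 components; it is not a cut vertex. No other vertex is a cut vertex either.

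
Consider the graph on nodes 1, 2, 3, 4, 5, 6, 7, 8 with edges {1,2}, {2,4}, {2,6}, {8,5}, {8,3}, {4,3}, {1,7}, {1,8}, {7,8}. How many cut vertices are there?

Removing 2 increases the component count from 1 to 2, so 2 is a cut vertex.
Removing 8 increases the component count from 1 to 2, so 8 is a cut vertex.
By contrast removing 4 leaves 1 component; it is not a cut vertex. No other vertex is a cut vertex either.

2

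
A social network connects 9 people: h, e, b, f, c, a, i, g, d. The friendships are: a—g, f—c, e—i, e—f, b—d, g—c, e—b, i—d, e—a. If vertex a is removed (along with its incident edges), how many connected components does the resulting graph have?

With a gone, the remaining components are: {h}; {b, c, d, e, f, g, i}.
That is 2 components.

2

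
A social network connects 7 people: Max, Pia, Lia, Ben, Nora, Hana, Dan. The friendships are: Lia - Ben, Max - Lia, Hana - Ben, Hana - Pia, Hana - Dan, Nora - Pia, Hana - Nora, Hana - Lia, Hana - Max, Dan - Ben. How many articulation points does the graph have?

1

Removing Hana increases the component count from 1 to 2, so Hana is a cut vertex.
By contrast removing Dan leaves 1 component; it is not a cut vertex. No other vertex is a cut vertex either.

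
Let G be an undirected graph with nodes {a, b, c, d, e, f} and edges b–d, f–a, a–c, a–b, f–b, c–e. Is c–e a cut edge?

Yes

Removing c–e leaves no path between c and e: the component count goes from 1 to 2. So it is a bridge.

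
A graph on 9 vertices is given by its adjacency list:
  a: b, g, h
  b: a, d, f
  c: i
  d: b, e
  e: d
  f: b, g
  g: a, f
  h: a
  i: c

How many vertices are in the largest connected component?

7

Starting from c we can reach c, i. That is one component of size 2.
Starting from a we can reach a, b, d, e, f, g, h. That is one component of size 7.
The largest has 7 vertices.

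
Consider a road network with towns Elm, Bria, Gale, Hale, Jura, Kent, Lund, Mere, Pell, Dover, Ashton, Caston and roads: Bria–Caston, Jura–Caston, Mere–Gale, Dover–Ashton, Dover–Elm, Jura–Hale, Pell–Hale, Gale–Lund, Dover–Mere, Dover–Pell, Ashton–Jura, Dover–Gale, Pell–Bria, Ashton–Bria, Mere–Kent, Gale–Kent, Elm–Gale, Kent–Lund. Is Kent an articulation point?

No

Deleting Kent leaves 1 component (was 1) (its neighbors Gale, Lund, Mere remain connected to each other), so Kent is not a cut vertex.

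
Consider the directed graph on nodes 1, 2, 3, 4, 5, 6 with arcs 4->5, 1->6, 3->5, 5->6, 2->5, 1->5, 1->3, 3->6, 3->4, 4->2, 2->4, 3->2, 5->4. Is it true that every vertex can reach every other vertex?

There is no directed path from 5 to 3, so the graph is not strongly connected.

No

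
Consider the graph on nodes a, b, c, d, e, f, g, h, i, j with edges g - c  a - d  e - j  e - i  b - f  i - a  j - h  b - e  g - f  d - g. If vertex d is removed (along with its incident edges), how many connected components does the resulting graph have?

With d gone, the remaining components are: {a, b, c, e, f, g, h, i, j}.
That is 1 component.

1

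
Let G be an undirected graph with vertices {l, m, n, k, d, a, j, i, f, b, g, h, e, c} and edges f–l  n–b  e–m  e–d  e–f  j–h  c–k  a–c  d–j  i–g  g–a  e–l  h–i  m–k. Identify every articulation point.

Removing e increases the component count from 2 to 3, so e is a cut vertex.
By contrast removing d leaves 2 components; it is not a cut vertex. No other vertex is a cut vertex either.

e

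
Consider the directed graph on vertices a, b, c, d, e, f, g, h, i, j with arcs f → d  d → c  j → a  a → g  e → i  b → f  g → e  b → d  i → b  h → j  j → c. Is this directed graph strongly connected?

No

There is no directed path from j to h, so the graph is not strongly connected.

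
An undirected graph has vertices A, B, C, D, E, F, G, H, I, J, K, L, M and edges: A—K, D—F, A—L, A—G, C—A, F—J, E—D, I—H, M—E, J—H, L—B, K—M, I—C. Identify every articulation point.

A, L

Removing A increases the component count from 1 to 3, so A is a cut vertex.
Removing L increases the component count from 1 to 2, so L is a cut vertex.
By contrast removing I leaves 1 component; it is not a cut vertex. No other vertex is a cut vertex either.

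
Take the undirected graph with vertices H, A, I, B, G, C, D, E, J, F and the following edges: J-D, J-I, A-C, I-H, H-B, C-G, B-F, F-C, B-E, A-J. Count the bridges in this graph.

3

The edges on the cycle A-J-I-H-B-F-C-A are not bridges since each lies on that cycle.
But removing G-C disconnects G from C; removing D-J disconnects D from J; removing B-E disconnects B from E — these are bridges.
That makes 3 bridges.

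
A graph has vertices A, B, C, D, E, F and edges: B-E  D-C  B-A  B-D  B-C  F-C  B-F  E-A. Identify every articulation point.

Removing B increases the component count from 1 to 2, so B is a cut vertex.
By contrast removing A leaves 1 component; it is not a cut vertex. No other vertex is a cut vertex either.

B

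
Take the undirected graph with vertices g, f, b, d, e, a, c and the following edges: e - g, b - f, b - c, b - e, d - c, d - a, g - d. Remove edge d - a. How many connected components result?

2

Before removal there is 1 component.
d - a is a bridge — removing it separates d's side from a's side.
After removal: 2 components.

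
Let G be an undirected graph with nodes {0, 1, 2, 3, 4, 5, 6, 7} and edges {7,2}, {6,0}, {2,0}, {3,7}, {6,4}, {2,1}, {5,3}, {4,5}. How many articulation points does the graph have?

Removing 2 increases the component count from 1 to 2, so 2 is a cut vertex.
By contrast removing 4 leaves 1 component; it is not a cut vertex. No other vertex is a cut vertex either.

1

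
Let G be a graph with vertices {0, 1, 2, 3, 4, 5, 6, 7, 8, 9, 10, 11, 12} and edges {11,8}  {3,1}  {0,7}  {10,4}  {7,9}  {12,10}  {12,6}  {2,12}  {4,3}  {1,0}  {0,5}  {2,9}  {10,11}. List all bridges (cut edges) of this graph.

0-5, 10-11, 11-8, 12-6

The edges on the cycle 2-12-10-4-3-1-0-7-9-2 are not bridges since each lies on that cycle.
But removing 12 - 6 disconnects 12 from 6; removing 5 - 0 disconnects 5 from 0; removing 11 - 10 disconnects 11 from 10; removing 11 - 8 disconnects 11 from 8 — these are bridges.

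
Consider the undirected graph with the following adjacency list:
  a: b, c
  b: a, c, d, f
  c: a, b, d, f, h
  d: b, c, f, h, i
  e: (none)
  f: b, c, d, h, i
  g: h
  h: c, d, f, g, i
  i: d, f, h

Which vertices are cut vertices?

Removing h increases the component count from 2 to 3, so h is a cut vertex.
By contrast removing b leaves 2 components; it is not a cut vertex. No other vertex is a cut vertex either.

h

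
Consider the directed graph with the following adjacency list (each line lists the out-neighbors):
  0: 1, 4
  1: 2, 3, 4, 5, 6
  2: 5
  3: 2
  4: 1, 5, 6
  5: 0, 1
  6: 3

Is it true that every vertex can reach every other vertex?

From 4 we can reach every vertex (0, 1, 2, 3, 4, 5, 6), and every vertex can reach 4 (0, 1, 2, 3, 4, 5, 6). So the whole graph is one strongly connected component.

Yes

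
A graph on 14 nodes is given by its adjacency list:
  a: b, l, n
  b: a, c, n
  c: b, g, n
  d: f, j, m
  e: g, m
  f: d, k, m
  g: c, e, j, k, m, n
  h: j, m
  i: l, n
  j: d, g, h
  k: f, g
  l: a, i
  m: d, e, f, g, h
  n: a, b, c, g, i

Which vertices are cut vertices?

Removing g increases the component count from 1 to 2, so g is a cut vertex.
By contrast removing m leaves 1 component; it is not a cut vertex. No other vertex is a cut vertex either.

g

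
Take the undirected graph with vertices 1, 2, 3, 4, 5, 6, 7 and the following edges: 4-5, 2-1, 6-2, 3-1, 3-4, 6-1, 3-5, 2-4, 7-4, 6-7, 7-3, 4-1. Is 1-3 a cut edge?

No

After removing 1-3, the path 1-4-3 still connects them, so the edge is not a bridge.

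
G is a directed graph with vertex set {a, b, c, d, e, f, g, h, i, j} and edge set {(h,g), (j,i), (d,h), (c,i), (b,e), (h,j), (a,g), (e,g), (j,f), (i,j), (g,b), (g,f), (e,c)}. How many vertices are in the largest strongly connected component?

3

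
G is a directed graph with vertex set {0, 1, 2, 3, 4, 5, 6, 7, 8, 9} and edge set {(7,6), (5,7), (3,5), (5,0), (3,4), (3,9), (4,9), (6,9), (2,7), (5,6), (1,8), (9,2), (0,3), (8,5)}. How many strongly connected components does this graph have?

5

{2, 6, 7, 9} are all mutually reachable — one SCC of size 4.
{0, 3, 5} are all mutually reachable — one SCC of size 3.
{8} is an SCC by itself.
{4} is an SCC by itself.
{1} is an SCC by itself.
That gives 5 strongly connected components.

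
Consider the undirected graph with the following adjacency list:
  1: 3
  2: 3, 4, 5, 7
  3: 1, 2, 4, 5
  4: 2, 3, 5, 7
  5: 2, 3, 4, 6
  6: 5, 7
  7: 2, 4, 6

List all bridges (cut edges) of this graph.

1-3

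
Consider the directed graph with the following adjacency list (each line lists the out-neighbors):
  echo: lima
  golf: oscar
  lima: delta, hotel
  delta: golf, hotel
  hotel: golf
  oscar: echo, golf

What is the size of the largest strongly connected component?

{echo, golf, lima, delta, hotel, oscar} are all mutually reachable — one SCC of size 6.
The largest has 6 vertices.

6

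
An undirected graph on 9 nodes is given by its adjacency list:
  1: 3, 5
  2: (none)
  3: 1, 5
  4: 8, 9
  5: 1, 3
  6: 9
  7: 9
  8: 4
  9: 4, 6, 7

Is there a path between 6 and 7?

From 6 we can reach 4, 6, 7, 8, 9, which includes 7.

Yes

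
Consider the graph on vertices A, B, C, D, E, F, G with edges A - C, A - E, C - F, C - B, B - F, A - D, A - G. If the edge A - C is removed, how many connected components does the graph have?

2

Before removal there is 1 component.
A - C is a bridge — removing it separates A's side from C's side.
After removal: 2 components.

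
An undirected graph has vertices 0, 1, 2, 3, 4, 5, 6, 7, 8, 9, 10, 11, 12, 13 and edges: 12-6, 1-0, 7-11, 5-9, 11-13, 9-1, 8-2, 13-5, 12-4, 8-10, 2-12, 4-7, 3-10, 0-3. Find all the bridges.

The edges on the cycle 8-2-12-4-7-11-13-5-9-1-0-3-10-8 are not bridges since each lies on that cycle.
But removing 12-6 disconnects 12 from 6 — this is a bridge.

12-6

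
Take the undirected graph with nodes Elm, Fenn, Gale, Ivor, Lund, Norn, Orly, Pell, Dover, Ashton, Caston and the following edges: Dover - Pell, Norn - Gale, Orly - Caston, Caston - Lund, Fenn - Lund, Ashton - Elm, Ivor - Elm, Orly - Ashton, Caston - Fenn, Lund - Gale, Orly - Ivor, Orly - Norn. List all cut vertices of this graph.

Orly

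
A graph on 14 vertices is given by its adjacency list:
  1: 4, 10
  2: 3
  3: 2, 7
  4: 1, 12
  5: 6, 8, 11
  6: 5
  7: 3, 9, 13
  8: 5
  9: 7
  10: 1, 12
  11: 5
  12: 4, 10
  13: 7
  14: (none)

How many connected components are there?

14 is isolated — a component by itself.
Starting from 1 we can reach 1, 4, 10, 12. That is one component of size 4.
Starting from 5 we can reach 5, 6, 8, 11. That is one component of size 4.
Starting from 2 we can reach 2, 3, 7, 9, 13. That is one component of size 5.
Total: 4 components.

4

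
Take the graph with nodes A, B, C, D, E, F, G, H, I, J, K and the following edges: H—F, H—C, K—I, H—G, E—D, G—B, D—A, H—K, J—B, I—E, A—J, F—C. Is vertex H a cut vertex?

Deleting H raises the number of components from 1 to 2, so H is a cut vertex.

Yes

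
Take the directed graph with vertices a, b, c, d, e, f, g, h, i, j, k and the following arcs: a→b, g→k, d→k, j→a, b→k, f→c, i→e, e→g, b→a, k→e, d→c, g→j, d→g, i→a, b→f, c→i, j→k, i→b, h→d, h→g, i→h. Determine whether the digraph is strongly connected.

From h we can reach every vertex (a, b, c, d, e, f, g, h, i, j, k), and every vertex can reach h (a, b, c, d, e, f, g, h, i, j, k). So the whole graph is one strongly connected component.

Yes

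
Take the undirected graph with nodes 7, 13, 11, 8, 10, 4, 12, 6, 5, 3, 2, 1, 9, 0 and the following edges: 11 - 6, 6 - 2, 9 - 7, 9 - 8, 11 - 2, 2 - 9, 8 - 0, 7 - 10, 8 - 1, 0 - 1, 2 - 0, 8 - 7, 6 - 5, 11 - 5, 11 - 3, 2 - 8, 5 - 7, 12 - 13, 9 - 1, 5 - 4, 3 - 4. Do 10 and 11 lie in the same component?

From 10 we can reach 0, 1, 2, 3, 4, 5, 6, 7, 8, 9, 10, 11, which includes 11.

Yes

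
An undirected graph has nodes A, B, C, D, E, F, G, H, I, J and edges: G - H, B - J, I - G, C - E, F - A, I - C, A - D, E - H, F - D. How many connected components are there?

3

Starting from B we can reach B, J. That is one component of size 2.
Starting from A we can reach A, D, F. That is one component of size 3.
Starting from C we can reach C, E, G, H, I. That is one component of size 5.
Total: 3 components.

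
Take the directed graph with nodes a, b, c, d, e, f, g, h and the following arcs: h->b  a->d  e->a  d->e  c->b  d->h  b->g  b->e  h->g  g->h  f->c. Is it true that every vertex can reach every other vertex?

No

There is no directed path from c to f, so the graph is not strongly connected.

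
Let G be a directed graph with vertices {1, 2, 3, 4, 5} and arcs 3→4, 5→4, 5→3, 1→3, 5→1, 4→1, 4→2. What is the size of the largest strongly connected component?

3

{1, 3, 4} are all mutually reachable — one SCC of size 3.
{2} is an SCC by itself.
{5} is an SCC by itself.
The largest has 3 vertices.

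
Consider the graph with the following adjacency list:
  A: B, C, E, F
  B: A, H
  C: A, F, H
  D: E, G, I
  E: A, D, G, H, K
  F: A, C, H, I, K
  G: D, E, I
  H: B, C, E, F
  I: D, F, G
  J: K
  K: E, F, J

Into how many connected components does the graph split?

1

Starting from A we can reach A, B, C, D, E, F, G, H, I, J, K. That is one component of size 11.
Total: 1 component.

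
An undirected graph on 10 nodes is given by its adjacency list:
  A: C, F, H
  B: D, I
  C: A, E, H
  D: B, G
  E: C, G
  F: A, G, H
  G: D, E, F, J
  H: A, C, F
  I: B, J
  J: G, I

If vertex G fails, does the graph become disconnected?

Yes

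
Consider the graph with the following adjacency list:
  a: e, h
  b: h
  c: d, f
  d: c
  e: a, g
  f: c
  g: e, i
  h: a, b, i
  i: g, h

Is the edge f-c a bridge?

Removing f-c leaves no path between f and c: the component count goes from 2 to 3. So it is a bridge.

Yes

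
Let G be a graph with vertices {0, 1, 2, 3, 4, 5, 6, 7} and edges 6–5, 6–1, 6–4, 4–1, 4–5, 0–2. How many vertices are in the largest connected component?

4

7 is isolated — a component by itself.
3 is isolated — a component by itself.
Starting from 0 we can reach 0, 2. That is one component of size 2.
Starting from 1 we can reach 1, 4, 5, 6. That is one component of size 4.
The largest has 4 vertices.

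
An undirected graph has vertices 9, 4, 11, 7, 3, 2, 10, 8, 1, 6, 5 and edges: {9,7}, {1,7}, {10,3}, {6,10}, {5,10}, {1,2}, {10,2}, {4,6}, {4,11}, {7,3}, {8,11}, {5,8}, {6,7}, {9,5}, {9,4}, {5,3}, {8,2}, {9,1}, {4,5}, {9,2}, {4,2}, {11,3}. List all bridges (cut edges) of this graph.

none

The edges on the cycle 9-4-6-10-5-9 are not bridges since each lies on that cycle.
Every edge lies on some cycle, so there are no bridges.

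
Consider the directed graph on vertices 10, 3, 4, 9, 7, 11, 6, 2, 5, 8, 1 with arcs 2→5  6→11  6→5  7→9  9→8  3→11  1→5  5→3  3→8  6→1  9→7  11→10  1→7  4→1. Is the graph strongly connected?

There is no directed path from 4 to 2, so the graph is not strongly connected.

No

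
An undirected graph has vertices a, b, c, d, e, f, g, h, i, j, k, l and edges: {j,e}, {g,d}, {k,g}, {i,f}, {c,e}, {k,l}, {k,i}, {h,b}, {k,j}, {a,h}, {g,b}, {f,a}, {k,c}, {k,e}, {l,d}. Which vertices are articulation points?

k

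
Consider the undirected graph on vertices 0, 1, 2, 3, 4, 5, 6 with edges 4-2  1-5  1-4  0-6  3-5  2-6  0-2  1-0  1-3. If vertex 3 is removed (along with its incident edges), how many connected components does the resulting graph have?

1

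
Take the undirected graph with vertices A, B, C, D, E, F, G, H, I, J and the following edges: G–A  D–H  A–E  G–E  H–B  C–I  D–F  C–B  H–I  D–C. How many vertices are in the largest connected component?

J is isolated — a component by itself.
Starting from A we can reach A, E, G. That is one component of size 3.
Starting from B we can reach B, C, D, F, H, I. That is one component of size 6.
The largest has 6 vertices.

6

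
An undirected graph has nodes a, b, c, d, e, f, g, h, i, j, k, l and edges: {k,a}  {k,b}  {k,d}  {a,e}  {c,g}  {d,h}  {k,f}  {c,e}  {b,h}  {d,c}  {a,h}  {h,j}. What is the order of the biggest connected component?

i is isolated — a component by itself.
l is isolated — a component by itself.
Starting from a we can reach a, b, c, d, e, f, g, h, j, k. That is one component of size 10.
The largest has 10 vertices.

10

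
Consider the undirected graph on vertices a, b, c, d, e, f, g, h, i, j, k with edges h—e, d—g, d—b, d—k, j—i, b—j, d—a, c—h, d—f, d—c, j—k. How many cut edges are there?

7

The edges on the cycle d-b-j-k-d are not bridges since each lies on that cycle.
But removing j—i disconnects j from i; removing d—g disconnects d from g; removing c—h disconnects c from h; removing d—c disconnects d from c — these are bridges.
In total 7 edges are bridges.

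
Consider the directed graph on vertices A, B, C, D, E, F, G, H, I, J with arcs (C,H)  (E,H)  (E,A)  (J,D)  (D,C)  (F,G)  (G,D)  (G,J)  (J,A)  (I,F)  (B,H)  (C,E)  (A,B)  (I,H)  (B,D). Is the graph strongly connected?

No

There is no directed path from B to F, so the graph is not strongly connected.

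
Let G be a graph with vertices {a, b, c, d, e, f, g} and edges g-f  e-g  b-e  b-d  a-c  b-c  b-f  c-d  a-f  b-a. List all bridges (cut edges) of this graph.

none

The edges on the cycle b-e-g-f-b are not bridges since each lies on that cycle.
Every edge lies on some cycle, so there are no bridges.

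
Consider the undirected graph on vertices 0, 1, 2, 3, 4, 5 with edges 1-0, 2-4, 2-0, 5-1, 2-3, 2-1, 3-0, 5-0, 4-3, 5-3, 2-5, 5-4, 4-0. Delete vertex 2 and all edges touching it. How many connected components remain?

1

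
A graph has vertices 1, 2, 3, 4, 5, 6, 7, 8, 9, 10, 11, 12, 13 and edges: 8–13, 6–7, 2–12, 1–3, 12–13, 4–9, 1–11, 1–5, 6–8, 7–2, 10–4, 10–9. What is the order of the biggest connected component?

6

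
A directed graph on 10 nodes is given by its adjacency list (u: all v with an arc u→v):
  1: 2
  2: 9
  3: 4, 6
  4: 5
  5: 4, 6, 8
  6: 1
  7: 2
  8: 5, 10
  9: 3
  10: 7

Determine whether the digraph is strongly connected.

Yes

From 8 we can reach every vertex (1, 2, 3, 4, 5, 6, 7, 8, 9, 10), and every vertex can reach 8 (1, 2, 3, 4, 5, 6, 7, 8, 9, 10). So the whole graph is one strongly connected component.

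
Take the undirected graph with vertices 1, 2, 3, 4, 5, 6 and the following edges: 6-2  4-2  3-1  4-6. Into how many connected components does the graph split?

3

5 is isolated — a component by itself.
Starting from 1 we can reach 1, 3. That is one component of size 2.
Starting from 2 we can reach 2, 4, 6. That is one component of size 3.
Total: 3 components.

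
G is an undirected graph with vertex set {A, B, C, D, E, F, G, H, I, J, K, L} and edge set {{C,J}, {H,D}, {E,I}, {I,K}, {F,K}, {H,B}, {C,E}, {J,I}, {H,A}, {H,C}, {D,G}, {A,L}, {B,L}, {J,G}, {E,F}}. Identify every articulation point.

Removing H increases the component count from 1 to 2, so H is a cut vertex.
By contrast removing J leaves 1 component; it is not a cut vertex. No other vertex is a cut vertex either.

H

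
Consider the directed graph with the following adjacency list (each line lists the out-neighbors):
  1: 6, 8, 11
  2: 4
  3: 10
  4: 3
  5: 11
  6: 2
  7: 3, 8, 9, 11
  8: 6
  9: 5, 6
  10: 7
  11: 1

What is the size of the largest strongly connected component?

11

{1, 2, 3, 4, 5, 6, 7, 8, 9, 10, 11} are all mutually reachable — one SCC of size 11.
The largest has 11 vertices.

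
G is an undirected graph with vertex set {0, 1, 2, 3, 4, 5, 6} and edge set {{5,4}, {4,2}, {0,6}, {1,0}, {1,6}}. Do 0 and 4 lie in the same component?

The component containing 0 is {0, 1, 6}, and 4 is not in it.

No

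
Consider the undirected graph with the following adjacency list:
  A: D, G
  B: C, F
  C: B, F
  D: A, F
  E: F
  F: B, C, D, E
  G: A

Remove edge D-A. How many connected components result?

2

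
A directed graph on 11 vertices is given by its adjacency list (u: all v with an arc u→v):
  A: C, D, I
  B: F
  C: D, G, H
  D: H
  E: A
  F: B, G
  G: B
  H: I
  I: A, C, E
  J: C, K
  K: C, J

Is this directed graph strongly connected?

There is no directed path from G to J, so the graph is not strongly connected.

No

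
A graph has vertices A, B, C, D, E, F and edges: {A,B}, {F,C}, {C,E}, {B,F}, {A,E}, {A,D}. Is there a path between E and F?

From E we can reach A, B, C, D, E, F, which includes F.

Yes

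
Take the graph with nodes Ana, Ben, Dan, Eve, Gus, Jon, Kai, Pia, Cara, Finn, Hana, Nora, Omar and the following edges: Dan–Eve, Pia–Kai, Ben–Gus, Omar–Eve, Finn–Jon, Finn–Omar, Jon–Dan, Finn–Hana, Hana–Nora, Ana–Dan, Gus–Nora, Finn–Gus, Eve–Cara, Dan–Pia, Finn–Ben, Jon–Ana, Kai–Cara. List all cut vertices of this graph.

Removing Finn increases the component count from 1 to 2, so Finn is a cut vertex.
By contrast removing Jon leaves 1 component; it is not a cut vertex. No other vertex is a cut vertex either.

Finn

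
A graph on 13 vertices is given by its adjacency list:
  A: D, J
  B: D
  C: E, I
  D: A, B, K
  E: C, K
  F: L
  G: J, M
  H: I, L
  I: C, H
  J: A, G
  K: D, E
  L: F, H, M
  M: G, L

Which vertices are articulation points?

Removing D increases the component count from 1 to 2, so D is a cut vertex.
Removing L increases the component count from 1 to 2, so L is a cut vertex.
By contrast removing J leaves 1 component; it is not a cut vertex. No other vertex is a cut vertex either.

D, L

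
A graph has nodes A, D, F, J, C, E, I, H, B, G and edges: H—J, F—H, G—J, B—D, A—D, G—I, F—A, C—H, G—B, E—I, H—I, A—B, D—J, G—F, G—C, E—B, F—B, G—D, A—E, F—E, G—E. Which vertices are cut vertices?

none

Removing A, for instance, still leaves 1 component. No single vertex removal increases the component count — the graph has no articulation points.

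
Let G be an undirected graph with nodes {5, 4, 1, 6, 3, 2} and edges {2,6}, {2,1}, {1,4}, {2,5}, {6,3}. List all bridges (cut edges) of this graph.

1-2, 1-4, 2-5, 2-6, 3-6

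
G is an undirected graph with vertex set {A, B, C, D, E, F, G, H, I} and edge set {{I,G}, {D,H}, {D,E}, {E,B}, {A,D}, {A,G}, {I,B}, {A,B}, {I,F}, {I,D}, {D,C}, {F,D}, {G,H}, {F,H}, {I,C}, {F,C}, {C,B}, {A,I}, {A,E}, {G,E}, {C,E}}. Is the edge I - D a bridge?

After removing I - D, the path I-A-D still connects them, so the edge is not a bridge.

No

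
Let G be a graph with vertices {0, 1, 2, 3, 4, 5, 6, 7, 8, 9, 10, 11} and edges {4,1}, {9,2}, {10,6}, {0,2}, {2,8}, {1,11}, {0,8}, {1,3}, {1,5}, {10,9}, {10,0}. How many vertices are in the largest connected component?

7 is isolated — a component by itself.
Starting from 1 we can reach 1, 3, 4, 5, 11. That is one component of size 5.
Starting from 0 we can reach 0, 2, 6, 8, 9, 10. That is one component of size 6.
The largest has 6 vertices.

6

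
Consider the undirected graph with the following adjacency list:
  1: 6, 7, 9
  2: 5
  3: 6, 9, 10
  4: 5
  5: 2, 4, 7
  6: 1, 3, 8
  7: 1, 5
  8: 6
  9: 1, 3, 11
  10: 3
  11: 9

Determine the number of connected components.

1

Starting from 1 we can reach 1, 2, 3, 4, 5, 6, 7, 8, 9, 10, 11. That is one component of size 11.
Total: 1 component.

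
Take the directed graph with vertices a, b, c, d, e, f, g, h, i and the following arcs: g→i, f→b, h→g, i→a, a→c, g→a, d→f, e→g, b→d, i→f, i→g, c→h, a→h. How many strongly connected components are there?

3

{a, c, g, h, i} are all mutually reachable — one SCC of size 5.
{b, d, f} are all mutually reachable — one SCC of size 3.
{e} is an SCC by itself.
That gives 3 strongly connected components.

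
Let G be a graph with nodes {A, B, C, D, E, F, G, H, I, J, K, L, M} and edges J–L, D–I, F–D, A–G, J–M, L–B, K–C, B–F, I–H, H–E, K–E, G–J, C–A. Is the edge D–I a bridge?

No

After removing D–I, the path D-F-B-L-J-G-A-C-K-E-H-I still connects them, so the edge is not a bridge.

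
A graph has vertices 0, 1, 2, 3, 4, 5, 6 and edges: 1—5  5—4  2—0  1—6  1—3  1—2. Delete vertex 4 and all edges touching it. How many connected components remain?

With 4 gone, the remaining components are: {0, 1, 2, 3, 5, 6}.
That is 1 component.

1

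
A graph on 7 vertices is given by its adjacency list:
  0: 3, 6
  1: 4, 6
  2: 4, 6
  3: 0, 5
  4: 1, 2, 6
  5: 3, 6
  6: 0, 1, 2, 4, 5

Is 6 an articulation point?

Deleting 6 raises the number of components from 1 to 2, so 6 is a cut vertex.

Yes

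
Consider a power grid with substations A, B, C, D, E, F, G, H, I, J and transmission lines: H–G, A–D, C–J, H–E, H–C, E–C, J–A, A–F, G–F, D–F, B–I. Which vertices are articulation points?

Removing J, for instance, still leaves 2 components. No single vertex removal increases the component count — the graph has no articulation points.

none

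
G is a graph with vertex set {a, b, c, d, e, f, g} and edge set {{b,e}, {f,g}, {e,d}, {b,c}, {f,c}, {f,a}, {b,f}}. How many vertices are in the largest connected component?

7

Starting from a we can reach a, b, c, d, e, f, g. That is one component of size 7.
The largest has 7 vertices.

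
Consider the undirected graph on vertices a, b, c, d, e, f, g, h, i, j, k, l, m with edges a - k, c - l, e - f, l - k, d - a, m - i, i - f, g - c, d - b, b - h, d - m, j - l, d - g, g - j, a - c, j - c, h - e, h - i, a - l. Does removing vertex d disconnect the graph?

Deleting d raises the number of components from 1 to 2, so d is a cut vertex.

Yes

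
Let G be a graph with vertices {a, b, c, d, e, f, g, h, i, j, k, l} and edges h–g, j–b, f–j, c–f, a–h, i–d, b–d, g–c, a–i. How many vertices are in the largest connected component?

9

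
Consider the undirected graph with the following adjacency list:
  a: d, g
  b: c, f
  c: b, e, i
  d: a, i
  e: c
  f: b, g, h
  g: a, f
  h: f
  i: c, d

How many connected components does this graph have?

Starting from a we can reach a, b, c, d, e, f, g, h, i. That is one component of size 9.
Total: 1 component.

1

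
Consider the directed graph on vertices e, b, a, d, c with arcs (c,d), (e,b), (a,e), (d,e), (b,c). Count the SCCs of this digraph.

2

{b, c, d, e} are all mutually reachable — one SCC of size 4.
{a} is an SCC by itself.
That gives 2 strongly connected components.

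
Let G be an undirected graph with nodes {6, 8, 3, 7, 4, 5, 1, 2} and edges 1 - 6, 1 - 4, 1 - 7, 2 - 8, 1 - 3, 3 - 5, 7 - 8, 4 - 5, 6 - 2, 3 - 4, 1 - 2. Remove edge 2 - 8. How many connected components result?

1

2 and 8 are still connected via 2-1-7-8, so the component count stays at 1.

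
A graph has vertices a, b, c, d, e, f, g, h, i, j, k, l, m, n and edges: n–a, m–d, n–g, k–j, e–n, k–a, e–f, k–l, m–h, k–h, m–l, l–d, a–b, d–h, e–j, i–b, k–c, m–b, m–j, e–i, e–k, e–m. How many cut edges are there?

The edges on the cycle m-l-d-m are not bridges since each lies on that cycle.
But removing n–g disconnects n from g; removing f–e disconnects f from e; removing k–c disconnects k from c — these are bridges.
That makes 3 bridges.

3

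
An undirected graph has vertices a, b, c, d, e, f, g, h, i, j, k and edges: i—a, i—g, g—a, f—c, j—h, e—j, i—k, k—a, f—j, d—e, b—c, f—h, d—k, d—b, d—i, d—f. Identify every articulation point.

d

Removing d increases the component count from 1 to 2, so d is a cut vertex.
By contrast removing j leaves 1 component; it is not a cut vertex. No other vertex is a cut vertex either.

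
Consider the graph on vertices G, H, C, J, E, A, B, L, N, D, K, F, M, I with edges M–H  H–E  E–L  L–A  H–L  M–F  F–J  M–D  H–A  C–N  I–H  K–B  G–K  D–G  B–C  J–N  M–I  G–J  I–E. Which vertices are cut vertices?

M

Removing M increases the component count from 1 to 2, so M is a cut vertex.
By contrast removing B leaves 1 component; it is not a cut vertex. No other vertex is a cut vertex either.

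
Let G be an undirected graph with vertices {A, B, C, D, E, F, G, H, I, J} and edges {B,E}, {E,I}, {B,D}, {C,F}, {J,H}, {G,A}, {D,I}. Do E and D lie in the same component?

From E we can reach B, D, E, I, which includes D.

Yes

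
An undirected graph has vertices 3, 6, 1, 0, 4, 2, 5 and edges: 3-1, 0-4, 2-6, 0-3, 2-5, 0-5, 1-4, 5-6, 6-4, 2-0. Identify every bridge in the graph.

none

The edges on the cycle 2-0-3-1-4-6-2 are not bridges since each lies on that cycle.
Every edge lies on some cycle, so there are no bridges.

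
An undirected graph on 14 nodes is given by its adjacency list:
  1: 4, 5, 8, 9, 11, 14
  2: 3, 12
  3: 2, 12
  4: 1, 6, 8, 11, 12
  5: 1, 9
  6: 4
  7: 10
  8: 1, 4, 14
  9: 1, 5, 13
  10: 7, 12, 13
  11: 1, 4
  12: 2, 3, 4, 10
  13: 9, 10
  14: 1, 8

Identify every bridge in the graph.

The edges on the cycle 4-12-10-13-9-1-8-4 are not bridges since each lies on that cycle.
But removing 4-6 disconnects 4 from 6; removing 10-7 disconnects 10 from 7 — these are bridges.

10-7, 4-6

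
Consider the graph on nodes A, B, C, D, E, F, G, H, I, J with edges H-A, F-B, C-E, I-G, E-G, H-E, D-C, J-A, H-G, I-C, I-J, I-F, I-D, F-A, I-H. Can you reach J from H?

From H we can reach A, B, C, D, E, F, G, H, I, J, which includes J.

Yes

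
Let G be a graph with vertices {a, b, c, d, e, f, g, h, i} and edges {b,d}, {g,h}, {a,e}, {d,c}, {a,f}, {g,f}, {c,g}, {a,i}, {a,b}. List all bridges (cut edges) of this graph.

a-e, a-i, g-h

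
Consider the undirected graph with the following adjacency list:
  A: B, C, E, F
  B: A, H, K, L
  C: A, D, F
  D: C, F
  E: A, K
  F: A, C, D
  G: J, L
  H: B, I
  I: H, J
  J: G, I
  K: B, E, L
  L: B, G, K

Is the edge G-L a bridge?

No

After removing G-L, the path G-J-I-H-B-L still connects them, so the edge is not a bridge.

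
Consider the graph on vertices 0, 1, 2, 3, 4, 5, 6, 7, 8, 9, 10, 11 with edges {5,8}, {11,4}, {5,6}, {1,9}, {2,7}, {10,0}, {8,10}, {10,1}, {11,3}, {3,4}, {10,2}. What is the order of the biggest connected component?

9

Starting from 3 we can reach 3, 4, 11. That is one component of size 3.
Starting from 0 we can reach 0, 1, 2, 5, 6, 7, 8, 9, 10. That is one component of size 9.
The largest has 9 vertices.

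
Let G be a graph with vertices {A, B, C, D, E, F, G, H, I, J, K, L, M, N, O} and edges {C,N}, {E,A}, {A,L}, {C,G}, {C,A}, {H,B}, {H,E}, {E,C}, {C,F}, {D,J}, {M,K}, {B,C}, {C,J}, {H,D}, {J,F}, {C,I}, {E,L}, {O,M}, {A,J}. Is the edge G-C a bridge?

Yes

Removing G-C leaves no path between G and C: the component count goes from 2 to 3. So it is a bridge.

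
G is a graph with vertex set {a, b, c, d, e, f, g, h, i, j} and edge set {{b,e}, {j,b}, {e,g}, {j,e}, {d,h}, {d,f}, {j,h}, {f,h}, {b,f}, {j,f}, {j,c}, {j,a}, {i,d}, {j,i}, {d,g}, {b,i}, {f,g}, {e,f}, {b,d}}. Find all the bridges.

The edges on the cycle j-b-d-g-e-j are not bridges since each lies on that cycle.
But removing j-c disconnects j from c; removing j-a disconnects j from a — these are bridges.

a-j, c-j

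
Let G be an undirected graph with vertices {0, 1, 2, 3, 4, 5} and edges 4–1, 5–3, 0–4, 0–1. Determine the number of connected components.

2 is isolated — a component by itself.
Starting from 3 we can reach 3, 5. That is one component of size 2.
Starting from 0 we can reach 0, 1, 4. That is one component of size 3.
Total: 3 components.

3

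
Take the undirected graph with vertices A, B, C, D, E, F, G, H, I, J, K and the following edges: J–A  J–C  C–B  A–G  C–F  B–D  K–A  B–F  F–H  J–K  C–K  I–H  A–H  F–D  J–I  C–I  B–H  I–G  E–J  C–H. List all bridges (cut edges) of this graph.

E-J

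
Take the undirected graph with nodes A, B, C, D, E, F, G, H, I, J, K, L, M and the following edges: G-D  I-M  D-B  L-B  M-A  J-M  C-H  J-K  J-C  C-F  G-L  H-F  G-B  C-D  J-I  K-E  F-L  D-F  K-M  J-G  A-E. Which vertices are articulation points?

Removing J increases the component count from 1 to 2, so J is a cut vertex.
By contrast removing B leaves 1 component; it is not a cut vertex. No other vertex is a cut vertex either.

J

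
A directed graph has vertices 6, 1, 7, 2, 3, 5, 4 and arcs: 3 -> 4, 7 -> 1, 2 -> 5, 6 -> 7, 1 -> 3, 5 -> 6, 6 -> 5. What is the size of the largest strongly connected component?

{5, 6} are all mutually reachable — one SCC of size 2.
{3} is an SCC by itself.
{1} is an SCC by itself.
{2} is an SCC by itself.
{7} is an SCC by itself.
(and 1 more singleton SCC)
The largest has 2 vertices.

2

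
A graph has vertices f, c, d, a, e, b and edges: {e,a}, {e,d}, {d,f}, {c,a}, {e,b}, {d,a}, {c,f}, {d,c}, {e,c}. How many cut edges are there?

The edges on the cycle e-d-a-c-e are not bridges since each lies on that cycle.
But removing e-b disconnects e from b — this is a bridge.

1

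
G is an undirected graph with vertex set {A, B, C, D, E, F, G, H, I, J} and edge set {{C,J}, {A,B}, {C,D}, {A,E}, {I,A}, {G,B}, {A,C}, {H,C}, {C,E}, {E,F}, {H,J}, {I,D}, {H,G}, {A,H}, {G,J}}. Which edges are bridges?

The edges on the cycle H-G-J-H are not bridges since each lies on that cycle.
But removing E–F disconnects E from F — this is a bridge.

E-F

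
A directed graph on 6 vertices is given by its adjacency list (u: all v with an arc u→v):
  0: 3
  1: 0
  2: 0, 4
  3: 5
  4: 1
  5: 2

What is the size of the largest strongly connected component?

{0, 1, 2, 3, 4, 5} are all mutually reachable — one SCC of size 6.
The largest has 6 vertices.

6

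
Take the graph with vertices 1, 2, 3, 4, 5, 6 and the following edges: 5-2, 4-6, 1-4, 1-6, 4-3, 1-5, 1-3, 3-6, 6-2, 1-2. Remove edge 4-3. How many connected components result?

1

4 and 3 are still connected via 4-1-3, so the component count stays at 1.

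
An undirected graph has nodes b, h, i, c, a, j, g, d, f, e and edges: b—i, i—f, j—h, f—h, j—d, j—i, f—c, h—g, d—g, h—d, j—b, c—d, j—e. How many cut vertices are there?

1

Removing j increases the component count from 2 to 3, so j is a cut vertex.
By contrast removing i leaves 2 components; it is not a cut vertex. No other vertex is a cut vertex either.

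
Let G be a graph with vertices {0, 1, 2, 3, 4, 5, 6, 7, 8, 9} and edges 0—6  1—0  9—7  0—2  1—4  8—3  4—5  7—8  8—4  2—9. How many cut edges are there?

3

The edges on the cycle 1-0-2-9-7-8-4-1 are not bridges since each lies on that cycle.
But removing 5—4 disconnects 5 from 4; removing 0—6 disconnects 0 from 6; removing 3—8 disconnects 3 from 8 — these are bridges.
That makes 3 bridges.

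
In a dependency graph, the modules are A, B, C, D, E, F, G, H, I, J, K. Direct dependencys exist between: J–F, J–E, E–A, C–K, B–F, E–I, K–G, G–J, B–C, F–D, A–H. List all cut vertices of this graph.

Removing A increases the component count from 1 to 2, so A is a cut vertex.
Removing E increases the component count from 1 to 3, so E is a cut vertex.
Removing F increases the component count from 1 to 2, so F is a cut vertex.
Likewise J is a cut vertex.
By contrast removing G leaves 1 component; it is not a cut vertex. No other vertex is a cut vertex either.

A, E, F, J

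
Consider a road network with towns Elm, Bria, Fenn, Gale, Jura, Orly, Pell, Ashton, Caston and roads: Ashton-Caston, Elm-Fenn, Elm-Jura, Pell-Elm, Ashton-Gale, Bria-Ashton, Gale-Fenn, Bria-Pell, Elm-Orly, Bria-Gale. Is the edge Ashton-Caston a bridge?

Removing Ashton-Caston leaves no path between Ashton and Caston: the component count goes from 1 to 2. So it is a bridge.

Yes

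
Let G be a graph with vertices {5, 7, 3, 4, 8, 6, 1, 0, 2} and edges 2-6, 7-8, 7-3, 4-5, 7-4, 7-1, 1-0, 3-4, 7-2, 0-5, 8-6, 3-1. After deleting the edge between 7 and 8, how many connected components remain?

1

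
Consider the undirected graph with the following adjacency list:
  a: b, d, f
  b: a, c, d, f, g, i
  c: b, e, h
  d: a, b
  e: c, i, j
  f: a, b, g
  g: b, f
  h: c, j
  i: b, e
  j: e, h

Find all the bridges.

none

The edges on the cycle b-d-a-b are not bridges since each lies on that cycle.
Every edge lies on some cycle, so there are no bridges.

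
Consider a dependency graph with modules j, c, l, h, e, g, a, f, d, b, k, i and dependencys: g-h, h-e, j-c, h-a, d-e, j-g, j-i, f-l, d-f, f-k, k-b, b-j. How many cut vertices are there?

3

Removing f increases the component count from 1 to 2, so f is a cut vertex.
Removing h increases the component count from 1 to 2, so h is a cut vertex.
Removing j increases the component count from 1 to 3, so j is a cut vertex.
By contrast removing b leaves 1 component; it is not a cut vertex. No other vertex is a cut vertex either.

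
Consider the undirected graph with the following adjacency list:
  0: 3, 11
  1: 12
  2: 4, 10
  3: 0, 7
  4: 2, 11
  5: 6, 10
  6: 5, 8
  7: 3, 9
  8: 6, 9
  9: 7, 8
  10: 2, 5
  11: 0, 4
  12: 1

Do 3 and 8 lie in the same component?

From 3 we can reach 0, 2, 3, 4, 5, 6, 7, 8, 9, 10, 11, which includes 8.

Yes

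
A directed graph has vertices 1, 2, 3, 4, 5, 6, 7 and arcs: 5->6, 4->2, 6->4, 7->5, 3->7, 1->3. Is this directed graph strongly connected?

No

There is no directed path from 6 to 3, so the graph is not strongly connected.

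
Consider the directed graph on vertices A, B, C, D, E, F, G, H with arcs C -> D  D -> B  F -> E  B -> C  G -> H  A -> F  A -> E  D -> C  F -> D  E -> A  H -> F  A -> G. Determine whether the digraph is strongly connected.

There is no directed path from B to F, so the graph is not strongly connected.

No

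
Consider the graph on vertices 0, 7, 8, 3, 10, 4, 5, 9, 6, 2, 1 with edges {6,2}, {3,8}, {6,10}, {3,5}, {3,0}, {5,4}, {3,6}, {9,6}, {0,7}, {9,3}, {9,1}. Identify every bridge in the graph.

The edges on the cycle 9-3-6-9 are not bridges since each lies on that cycle.
But removing 3—0 disconnects 3 from 0; removing 6—2 disconnects 6 from 2; removing 4—5 disconnects 4 from 5; removing 6—10 disconnects 6 from 10 — these are bridges.
In total 8 edges are bridges.

0-3, 0-7, 1-9, 10-6, 2-6, 3-5, 3-8, 4-5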